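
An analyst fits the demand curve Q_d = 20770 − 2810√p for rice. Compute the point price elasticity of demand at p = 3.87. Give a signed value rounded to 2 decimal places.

-0.18

dQ_d/dp = −2810/(2√p) = -714.202. At p = 3.87, Q_d = 15242.1.
Ed = (dQ_d/dp)·(p/Q_d) = (-714.202) × (3.87/15242.1) = -0.1813…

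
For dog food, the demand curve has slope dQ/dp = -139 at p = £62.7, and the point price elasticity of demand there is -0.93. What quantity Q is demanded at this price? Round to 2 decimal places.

Ed = (dQ/dp)·(p/Q) ⇒ Q = (dQ/dp)·p/Ed = (-139)·62.7/(-0.93) = 9371.2903…

9371.29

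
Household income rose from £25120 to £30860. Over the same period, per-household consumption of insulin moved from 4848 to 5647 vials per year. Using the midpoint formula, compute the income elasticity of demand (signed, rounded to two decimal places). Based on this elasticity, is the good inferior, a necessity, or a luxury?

%ΔQ = (5647 − 4848)/[( 4848 + 5647)/2] = 799/5247.5 = 0.152262…
%ΔIncome = (30860 − 25120)/[( 25120 + 30860)/2] = 5740/27990 = 0.205073…
E_income = (799/5247.5) / (5740/27990) = 0.7424…
0 < E_income < 1 ⇒ normal good, necessity.

0.74; necessity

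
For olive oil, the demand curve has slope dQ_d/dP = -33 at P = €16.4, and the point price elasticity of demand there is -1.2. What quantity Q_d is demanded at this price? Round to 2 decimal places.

Ed = (dQ_d/dP)·(P/Q_d) ⇒ Q_d = (dQ_d/dP)·P/Ed = (-33)·16.4/(-1.2) = 451

451.00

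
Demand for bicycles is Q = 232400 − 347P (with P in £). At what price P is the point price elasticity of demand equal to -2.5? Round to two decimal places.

Ed = −347P/(232400 − 347P). Set this equal to -2.5:
347P = 2.5·(232400 − 347P) ⇒ 347P(1 + 2.5) = 2.5·232400
P = 2.5·232400 / (347·3.5) = 478.3861…

478.39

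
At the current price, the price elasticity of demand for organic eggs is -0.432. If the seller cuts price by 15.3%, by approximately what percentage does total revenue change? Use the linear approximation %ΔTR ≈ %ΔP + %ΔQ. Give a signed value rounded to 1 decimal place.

%ΔQ ≈ Ed × %ΔP = (-0.432) × (-15.3%) = +6.6096%
%ΔTR ≈ %ΔP + %ΔQ = (-15.3%) + (+6.6096%) = -8.6904%

-8.7%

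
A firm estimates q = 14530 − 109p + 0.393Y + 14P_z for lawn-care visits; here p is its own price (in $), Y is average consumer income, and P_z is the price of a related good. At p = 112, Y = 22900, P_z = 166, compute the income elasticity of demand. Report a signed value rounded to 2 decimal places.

0.66

At the given values, q = 14530 − 109(112) + 0.393(22900) + 14(166) = 13645.7.
∂q/∂Y = 0.393.
E = (0.393) × (22900/13645.7) = 0.6595…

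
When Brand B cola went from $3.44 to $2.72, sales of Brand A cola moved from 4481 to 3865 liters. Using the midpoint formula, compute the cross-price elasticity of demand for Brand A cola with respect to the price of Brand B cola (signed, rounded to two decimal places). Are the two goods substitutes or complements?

0.63; substitutes

%ΔQ_{Brand A cola} = (3865 − 4481)/avg = -616/4173 = -0.147615…
%ΔP_{Brand B cola} = (2.72 − 3.44)/avg = -0.72/3.08 = -0.233766…
E_cross = (-616/4173) / (-0.72/3.08) = 0.6314…
E_cross > 0 ⇒ the goods are substitutes.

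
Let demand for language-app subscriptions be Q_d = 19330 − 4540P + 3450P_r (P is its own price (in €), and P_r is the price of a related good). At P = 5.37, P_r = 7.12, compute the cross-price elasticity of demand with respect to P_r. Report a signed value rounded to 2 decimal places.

At the given values, Q_d = 19330 − 4540(5.37) + 3450(7.12) = 19514.2.
∂Q_d/∂P_r = 3450.
E = (3450) × (7.12/19514.2) = 1.2587…

1.26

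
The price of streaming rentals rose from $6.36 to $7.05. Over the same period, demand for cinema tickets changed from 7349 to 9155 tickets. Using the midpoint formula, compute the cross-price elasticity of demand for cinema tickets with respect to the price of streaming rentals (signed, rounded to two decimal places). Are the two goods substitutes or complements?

2.13; substitutes

%ΔQ_{cinema tickets} = (9155 − 7349)/avg = 1806/8252 = 0.218856…
%ΔP_{streaming rentals} = (7.05 − 6.36)/avg = 0.69/6.705 = 0.102908…
E_cross = (1806/8252) / (0.69/6.705) = 2.1267…
E_cross > 0 ⇒ the goods are substitutes.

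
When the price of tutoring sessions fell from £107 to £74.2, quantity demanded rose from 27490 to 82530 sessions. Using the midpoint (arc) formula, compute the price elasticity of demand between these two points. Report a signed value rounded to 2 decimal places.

%ΔQ = (82530 − 27490) / [(27490 + 82530)/2] = 55040/55010 = 1.000545…
%ΔP = (74.2 − 107) / [(107 + 74.2)/2] = -32.8/90.6 = -0.362030…
Arc Ed = %ΔQ / %ΔP = (55040/55010) / (-32.8/90.6) = -2.7637…

-2.76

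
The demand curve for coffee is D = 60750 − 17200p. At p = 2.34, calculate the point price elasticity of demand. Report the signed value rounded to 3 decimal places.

-1.963

dD/dp = −17200. At p = 2.34, D = 60750 − 17200(2.34) = 20502.
Ed = (dD/dp)·(p/D) = −17200 × (2.34/20502) = -1.96312…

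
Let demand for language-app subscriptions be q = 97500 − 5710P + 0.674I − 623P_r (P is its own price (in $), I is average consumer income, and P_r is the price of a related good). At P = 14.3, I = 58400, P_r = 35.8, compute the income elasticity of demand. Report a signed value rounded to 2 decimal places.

1.20

At the given values, q = 97500 − 5710(14.3) + 0.674(58400) − 623(35.8) = 32905.2.
∂q/∂I = 0.674.
E = (0.674) × (58400/32905.2) = 1.1962…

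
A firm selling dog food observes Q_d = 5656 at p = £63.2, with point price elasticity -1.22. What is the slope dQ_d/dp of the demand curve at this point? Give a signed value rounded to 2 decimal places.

-109.18

Ed = (dQ_d/dp)·(p/Q_d) ⇒ dQ_d/dp = Ed·Q_d/p = (-1.22)·5656/63.2 = -109.1822…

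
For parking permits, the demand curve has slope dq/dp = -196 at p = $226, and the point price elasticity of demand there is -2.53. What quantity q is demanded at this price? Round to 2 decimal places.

17508.30

Ed = (dq/dp)·(p/q) ⇒ q = (dq/dp)·p/Ed = (-196)·226/(-2.53) = 17508.3003…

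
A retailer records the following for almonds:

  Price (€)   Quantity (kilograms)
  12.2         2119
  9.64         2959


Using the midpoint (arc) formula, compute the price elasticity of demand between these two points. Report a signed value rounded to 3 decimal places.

-1.411

%ΔQ = (2959 − 2119) / [(2119 + 2959)/2] = 840/2539 = 0.330838…
%ΔP = (9.64 − 12.2) / [(12.2 + 9.64)/2] = -2.56/10.92 = -0.234432…
Arc Ed = %ΔQ / %ΔP = (840/2539) / (-2.56/10.92) = -1.41123…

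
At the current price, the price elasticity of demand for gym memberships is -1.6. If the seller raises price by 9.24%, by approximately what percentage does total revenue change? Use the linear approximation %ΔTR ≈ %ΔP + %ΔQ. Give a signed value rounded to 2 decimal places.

-5.54%

%ΔQ ≈ Ed × %ΔP = (-1.6) × (+9.24%) = -14.7840%
%ΔTR ≈ %ΔP + %ΔQ = (+9.24%) + (-14.7840%) = -5.5440%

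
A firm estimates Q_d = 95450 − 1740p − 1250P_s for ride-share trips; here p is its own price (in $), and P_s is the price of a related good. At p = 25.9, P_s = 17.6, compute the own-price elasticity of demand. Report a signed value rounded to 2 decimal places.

-1.59

At the given values, Q_d = 95450 − 1740(25.9) − 1250(17.6) = 28384.
∂Q_d/∂p = −1740.
E = (-1740) × (25.9/28384) = -1.5877…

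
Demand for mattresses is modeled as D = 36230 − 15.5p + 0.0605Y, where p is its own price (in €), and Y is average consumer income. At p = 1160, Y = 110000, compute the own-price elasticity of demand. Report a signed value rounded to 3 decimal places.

At the given values, D = 36230 − 15.5(1160) + 0.0605(110000) = 24905.
∂D/∂p = −15.5.
E = (-15.5) × (1160/24905) = -0.72194…

-0.722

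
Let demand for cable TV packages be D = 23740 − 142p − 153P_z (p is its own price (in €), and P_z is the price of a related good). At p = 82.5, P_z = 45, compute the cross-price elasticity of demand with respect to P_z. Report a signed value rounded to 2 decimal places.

At the given values, D = 23740 − 142(82.5) − 153(45) = 5140.
∂D/∂P_z = -153.
E = (-153) × (45/5140) = -1.3394…

-1.34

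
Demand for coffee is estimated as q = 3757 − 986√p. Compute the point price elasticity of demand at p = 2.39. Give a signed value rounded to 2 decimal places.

-0.34

dq/dp = −986/(2√p) = -318.895. At p = 2.39, q = 2232.68.
Ed = (dq/dp)·(p/q) = (-318.895) × (2.39/2232.68) = -0.3413…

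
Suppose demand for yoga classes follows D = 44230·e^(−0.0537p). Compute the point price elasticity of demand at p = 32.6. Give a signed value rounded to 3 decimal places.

-1.751

dD/dp = −0.0537·D = -412.484. At p = 32.6, D = 7681.26.
Ed = (dD/dp)·(p/D) = (-412.484) × (32.6/7681.26) = -1.75062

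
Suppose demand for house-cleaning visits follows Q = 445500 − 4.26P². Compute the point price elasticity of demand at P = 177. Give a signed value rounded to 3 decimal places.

dQ/dP = −2·4.26·P = -1508.04. At P = 177, Q = 312038.46.
Ed = (dQ/dP)·(P/Q) = (-1508.04) × (177/312038.46) = -0.85541…

-0.855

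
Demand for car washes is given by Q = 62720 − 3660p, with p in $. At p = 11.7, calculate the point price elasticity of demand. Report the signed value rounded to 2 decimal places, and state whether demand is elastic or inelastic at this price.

-2.15; elastic

dQ/dp = −3660. At p = 11.7, Q = 62720 − 3660(11.7) = 19898.
Ed = (dQ/dp)·(p/Q) = −3660 × (11.7/19898) = -2.1520…
|Ed| = 2.15 > 1, so demand is elastic.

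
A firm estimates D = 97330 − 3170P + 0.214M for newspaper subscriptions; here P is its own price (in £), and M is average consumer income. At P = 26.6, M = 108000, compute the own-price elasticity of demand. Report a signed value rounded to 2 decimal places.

At the given values, D = 97330 − 3170(26.6) + 0.214(108000) = 36120.
∂D/∂P = −3170.
E = (-3170) × (26.6/36120) = -2.3344…

-2.33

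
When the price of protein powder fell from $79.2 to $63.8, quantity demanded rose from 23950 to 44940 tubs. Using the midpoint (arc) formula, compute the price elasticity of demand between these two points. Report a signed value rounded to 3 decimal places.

-2.829

%ΔQ = (44940 − 23950) / [(23950 + 44940)/2] = 20990/34445 = 0.609377…
%ΔP = (63.8 − 79.2) / [(79.2 + 63.8)/2] = -15.4/71.5 = -0.215384…
Arc Ed = %ΔQ / %ΔP = (20990/34445) / (-15.4/71.5) = -2.82925…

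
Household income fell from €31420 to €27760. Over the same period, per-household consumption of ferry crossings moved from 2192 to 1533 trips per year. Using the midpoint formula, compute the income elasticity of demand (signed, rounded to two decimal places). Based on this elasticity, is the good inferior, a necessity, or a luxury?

%ΔQ = (1533 − 2192)/[( 2192 + 1533)/2] = -659/1862.5 = -0.353825…
%ΔIncome = (27760 − 31420)/[( 31420 + 27760)/2] = -3660/29590 = -0.123690…
E_income = (-659/1862.5) / (-3660/29590) = 2.8605…
E_income > 1 ⇒ normal good, luxury.

2.86; luxury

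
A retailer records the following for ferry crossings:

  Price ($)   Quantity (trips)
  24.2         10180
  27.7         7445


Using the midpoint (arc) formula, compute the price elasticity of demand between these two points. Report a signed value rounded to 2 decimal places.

-2.30

%ΔQ = (7445 − 10180) / [(10180 + 7445)/2] = -2735/8812.5 = -0.310354…
%ΔP = (27.7 − 24.2) / [(24.2 + 27.7)/2] = 3.5/25.95 = 0.134874…
Arc Ed = %ΔQ / %ΔP = (-2735/8812.5) / (3.5/25.95) = -2.3010…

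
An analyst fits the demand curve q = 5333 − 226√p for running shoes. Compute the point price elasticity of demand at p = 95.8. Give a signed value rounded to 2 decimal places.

-0.35

dq/dp = −226/(2√p) = -11.545. At p = 95.8, q = 3120.97.
Ed = (dq/dp)·(p/q) = (-11.545) × (95.8/3120.97) = -0.3543…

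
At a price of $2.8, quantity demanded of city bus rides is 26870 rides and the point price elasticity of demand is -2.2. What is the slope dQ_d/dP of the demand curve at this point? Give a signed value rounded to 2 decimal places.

Ed = (dQ_d/dP)·(P/Q_d) ⇒ dQ_d/dP = Ed·Q_d/P = (-2.2)·26870/2.8 = -21112.1428…

-21112.14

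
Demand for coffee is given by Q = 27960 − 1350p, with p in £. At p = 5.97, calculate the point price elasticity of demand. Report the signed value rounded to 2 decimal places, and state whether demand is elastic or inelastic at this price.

-0.40; inelastic

dQ/dp = −1350. At p = 5.97, Q = 27960 − 1350(5.97) = 19900.5.
Ed = (dQ/dp)·(p/Q) = −1350 × (5.97/19900.5) = -0.4049…
|Ed| = 0.40 < 1, so demand is inelastic.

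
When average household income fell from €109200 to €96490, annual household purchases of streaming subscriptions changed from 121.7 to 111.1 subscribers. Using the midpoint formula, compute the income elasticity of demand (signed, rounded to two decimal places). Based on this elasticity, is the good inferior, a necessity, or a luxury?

0.74; necessity

%ΔQ = (111.1 − 121.7)/[( 121.7 + 111.1)/2] = -10.6/116.4 = -0.091065…
%ΔIncome = (96490 − 109200)/[( 109200 + 96490)/2] = -12710/102845 = -0.123584…
E_income = (-10.6/116.4) / (-12710/102845) = 0.7368…
0 < E_income < 1 ⇒ normal good, necessity.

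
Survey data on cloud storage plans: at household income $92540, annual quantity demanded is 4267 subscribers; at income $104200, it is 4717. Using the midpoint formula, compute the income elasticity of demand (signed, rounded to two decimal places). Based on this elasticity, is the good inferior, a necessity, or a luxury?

0.85; necessity

%ΔQ = (4717 − 4267)/[( 4267 + 4717)/2] = 450/4492 = 0.100178…
%ΔIncome = (104200 − 92540)/[( 92540 + 104200)/2] = 11660/98370 = 0.118532…
E_income = (450/4492) / (11660/98370) = 0.8451…
0 < E_income < 1 ⇒ normal good, necessity.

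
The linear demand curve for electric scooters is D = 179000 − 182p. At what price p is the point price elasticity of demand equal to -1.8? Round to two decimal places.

632.26

Ed = −182p/(179000 − 182p). Set this equal to -1.8:
182p = 1.8·(179000 − 182p) ⇒ 182p(1 + 1.8) = 1.8·179000
p = 1.8·179000 / (182·2.8) = 632.2605…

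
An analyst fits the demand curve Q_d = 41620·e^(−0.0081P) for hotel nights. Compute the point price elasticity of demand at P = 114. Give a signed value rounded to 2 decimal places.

-0.92

dQ_d/dP = −0.0081·Q_d = -133.894. At P = 114, Q_d = 16530.1.
Ed = (dQ_d/dP)·(P/Q_d) = (-133.894) × (114/16530.1) = -0.9234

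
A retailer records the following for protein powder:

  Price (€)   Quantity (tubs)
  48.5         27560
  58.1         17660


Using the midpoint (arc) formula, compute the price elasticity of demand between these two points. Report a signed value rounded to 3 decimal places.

%ΔQ = (17660 − 27560) / [(27560 + 17660)/2] = -9900/22610 = -0.437859…
%ΔP = (58.1 − 48.5) / [(48.5 + 58.1)/2] = 9.6/53.3 = 0.180112…
Arc Ed = %ΔQ / %ΔP = (-9900/22610) / (9.6/53.3) = -2.43103…

-2.431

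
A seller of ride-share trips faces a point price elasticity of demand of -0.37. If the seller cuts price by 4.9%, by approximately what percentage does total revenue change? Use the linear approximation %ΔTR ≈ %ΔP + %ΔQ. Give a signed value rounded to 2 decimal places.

-3.09%

%ΔQ ≈ Ed × %ΔP = (-0.37) × (-4.9%) = +1.8130%
%ΔTR ≈ %ΔP + %ΔQ = (-4.9%) + (+1.8130%) = -3.0870%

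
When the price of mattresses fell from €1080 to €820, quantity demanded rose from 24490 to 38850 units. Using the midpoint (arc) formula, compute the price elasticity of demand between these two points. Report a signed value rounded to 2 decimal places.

%ΔQ = (38850 − 24490) / [(24490 + 38850)/2] = 14360/31670 = 0.453425…
%ΔP = (820 − 1080) / [(1080 + 820)/2] = -260/950 = -0.273684…
Arc Ed = %ΔQ / %ΔP = (14360/31670) / (-260/950) = -1.6567…

-1.66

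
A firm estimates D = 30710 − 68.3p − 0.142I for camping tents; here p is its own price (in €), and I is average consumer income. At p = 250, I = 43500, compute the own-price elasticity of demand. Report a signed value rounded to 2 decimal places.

At the given values, D = 30710 − 68.3(250) − 0.142(43500) = 7458.
∂D/∂p = −68.3.
E = (-68.3) × (250/7458) = -2.2894…

-2.29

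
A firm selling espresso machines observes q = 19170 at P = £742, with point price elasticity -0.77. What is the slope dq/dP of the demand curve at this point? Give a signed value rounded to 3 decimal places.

Ed = (dq/dP)·(P/q) ⇒ dq/dP = Ed·q/P = (-0.77)·19170/742 = -19.89339…

-19.893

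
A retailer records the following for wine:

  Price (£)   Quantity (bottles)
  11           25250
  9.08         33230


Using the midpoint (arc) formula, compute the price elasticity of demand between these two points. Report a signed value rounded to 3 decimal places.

%ΔQ = (33230 − 25250) / [(25250 + 33230)/2] = 7980/29240 = 0.272913…
%ΔP = (9.08 − 11) / [(11 + 9.08)/2] = -1.92/10.04 = -0.191235…
Arc Ed = %ΔQ / %ΔP = (7980/29240) / (-1.92/10.04) = -1.42711…

-1.427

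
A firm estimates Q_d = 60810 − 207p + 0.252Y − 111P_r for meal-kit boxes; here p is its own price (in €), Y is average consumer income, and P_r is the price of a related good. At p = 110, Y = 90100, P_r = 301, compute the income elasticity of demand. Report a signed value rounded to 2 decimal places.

0.83

At the given values, Q_d = 60810 − 207(110) + 0.252(90100) − 111(301) = 27334.2.
∂Q_d/∂Y = 0.252.
E = (0.252) × (90100/27334.2) = 0.8306…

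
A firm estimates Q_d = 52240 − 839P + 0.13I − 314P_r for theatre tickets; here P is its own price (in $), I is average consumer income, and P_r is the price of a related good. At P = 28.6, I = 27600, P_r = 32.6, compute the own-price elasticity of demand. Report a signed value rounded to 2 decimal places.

At the given values, Q_d = 52240 − 839(28.6) + 0.13(27600) − 314(32.6) = 21596.2.
∂Q_d/∂P = −839.
E = (-839) × (28.6/21596.2) = -1.1110…

-1.11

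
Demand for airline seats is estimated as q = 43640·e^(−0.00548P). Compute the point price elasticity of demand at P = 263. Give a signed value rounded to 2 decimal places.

-1.44

dq/dP = −0.00548·q = -56.5904. At P = 263, q = 10326.7.
Ed = (dq/dP)·(P/q) = (-56.5904) × (263/10326.7) = -1.4412…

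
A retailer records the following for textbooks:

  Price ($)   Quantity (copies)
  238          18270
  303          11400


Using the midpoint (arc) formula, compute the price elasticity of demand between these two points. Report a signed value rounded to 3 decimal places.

%ΔQ = (11400 − 18270) / [(18270 + 11400)/2] = -6870/14835 = -0.463094…
%ΔP = (303 − 238) / [(238 + 303)/2] = 65/270.5 = 0.240295…
Arc Ed = %ΔQ / %ΔP = (-6870/14835) / (65/270.5) = -1.92718…

-1.927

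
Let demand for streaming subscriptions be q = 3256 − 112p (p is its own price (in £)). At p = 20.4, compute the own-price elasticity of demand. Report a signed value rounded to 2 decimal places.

-2.35

At the given values, q = 3256 − 112(20.4) = 971.2.
∂q/∂p = −112.
E = (-112) × (20.4/971.2) = -2.3525…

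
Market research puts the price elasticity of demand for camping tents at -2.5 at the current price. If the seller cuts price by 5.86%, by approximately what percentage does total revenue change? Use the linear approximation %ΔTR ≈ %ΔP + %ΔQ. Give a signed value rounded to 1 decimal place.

%ΔQ ≈ Ed × %ΔP = (-2.5) × (-5.86%) = +14.6500%
%ΔTR ≈ %ΔP + %ΔQ = (-5.86%) + (+14.6500%) = +8.7900%

+8.8%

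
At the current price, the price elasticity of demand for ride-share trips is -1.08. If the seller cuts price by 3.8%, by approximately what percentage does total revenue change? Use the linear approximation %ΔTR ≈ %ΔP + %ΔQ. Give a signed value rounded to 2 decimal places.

%ΔQ ≈ Ed × %ΔP = (-1.08) × (-3.8%) = +4.1040%
%ΔTR ≈ %ΔP + %ΔQ = (-3.8%) + (+4.1040%) = +0.3040%

+0.30%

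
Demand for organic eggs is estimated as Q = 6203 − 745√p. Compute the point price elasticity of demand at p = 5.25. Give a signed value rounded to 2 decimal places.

-0.19

dQ/dp = −745/(2√p) = -162.572. At p = 5.25, Q = 4495.99.
Ed = (dQ/dp)·(p/Q) = (-162.572) × (5.25/4495.99) = -0.1898…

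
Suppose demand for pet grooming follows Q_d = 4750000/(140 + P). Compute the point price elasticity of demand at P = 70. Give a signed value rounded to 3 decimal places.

dQ_d/dP = −4750000/(140 + P)² = -107.71. At P = 70, Q_d = 22619.
Ed = (dQ_d/dP)·(P/Q_d) = (-107.71) × (70/22619) = -0.33333…

-0.333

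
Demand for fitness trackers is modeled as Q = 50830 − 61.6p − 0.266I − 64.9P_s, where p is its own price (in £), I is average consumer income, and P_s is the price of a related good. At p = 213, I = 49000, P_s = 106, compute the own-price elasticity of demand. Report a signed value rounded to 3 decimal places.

-0.737

At the given values, Q = 50830 − 61.6(213) − 0.266(49000) − 64.9(106) = 17795.8.
∂Q/∂p = −61.6.
E = (-61.6) × (213/17795.8) = -0.73729…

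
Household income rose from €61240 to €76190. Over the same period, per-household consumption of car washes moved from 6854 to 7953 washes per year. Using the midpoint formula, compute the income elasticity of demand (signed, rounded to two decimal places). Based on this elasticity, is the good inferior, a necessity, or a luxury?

0.68; necessity

%ΔQ = (7953 − 6854)/[( 6854 + 7953)/2] = 1099/7403.5 = 0.148443…
%ΔIncome = (76190 − 61240)/[( 61240 + 76190)/2] = 14950/68715 = 0.217565…
E_income = (1099/7403.5) / (14950/68715) = 0.6822…
0 < E_income < 1 ⇒ normal good, necessity.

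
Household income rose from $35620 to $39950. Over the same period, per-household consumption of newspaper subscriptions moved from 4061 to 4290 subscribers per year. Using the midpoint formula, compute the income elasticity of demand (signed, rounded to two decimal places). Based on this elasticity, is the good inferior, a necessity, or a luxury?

%ΔQ = (4290 − 4061)/[( 4061 + 4290)/2] = 229/4175.5 = 0.054843…
%ΔIncome = (39950 − 35620)/[( 35620 + 39950)/2] = 4330/37785 = 0.114595…
E_income = (229/4175.5) / (4330/37785) = 0.4785…
0 < E_income < 1 ⇒ normal good, necessity.

0.48; necessity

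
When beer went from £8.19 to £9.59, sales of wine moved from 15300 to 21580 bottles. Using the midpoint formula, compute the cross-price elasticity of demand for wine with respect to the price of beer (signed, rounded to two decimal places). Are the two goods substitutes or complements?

2.16; substitutes

%ΔQ_{wine} = (21580 − 15300)/avg = 6280/18440 = 0.340563…
%ΔP_{beer} = (9.59 − 8.19)/avg = 1.4/8.89 = 0.157480…
E_cross = (6280/18440) / (1.4/8.89) = 2.1625…
E_cross > 0 ⇒ the goods are substitutes.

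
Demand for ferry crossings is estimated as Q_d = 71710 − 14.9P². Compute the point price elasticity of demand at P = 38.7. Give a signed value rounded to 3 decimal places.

-0.904

dQ_d/dP = −2·14.9·P = -1153.26. At P = 38.7, Q_d = 49394.419.
Ed = (dQ_d/dP)·(P/Q_d) = (-1153.26) × (38.7/49394.419) = -0.90356…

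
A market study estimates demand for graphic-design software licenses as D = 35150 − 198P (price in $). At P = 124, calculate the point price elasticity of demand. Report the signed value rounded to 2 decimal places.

dD/dP = −198. At P = 124, D = 35150 − 198(124) = 10598.
Ed = (dD/dP)·(P/D) = −198 × (124/10598) = -2.3166…

-2.32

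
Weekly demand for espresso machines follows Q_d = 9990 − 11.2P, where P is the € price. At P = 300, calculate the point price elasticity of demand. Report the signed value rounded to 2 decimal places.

dQ_d/dP = −11.2. At P = 300, Q_d = 9990 − 11.2(300) = 6630.
Ed = (dQ_d/dP)·(P/Q_d) = −11.2 × (300/6630) = -0.5067…

-0.51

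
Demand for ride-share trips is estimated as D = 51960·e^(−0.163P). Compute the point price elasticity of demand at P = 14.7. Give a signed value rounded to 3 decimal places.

dD/dP = −0.163·D = -771.336. At P = 14.7, D = 4732.12.
Ed = (dD/dP)·(P/D) = (-771.336) × (14.7/4732.12) = -2.3961

-2.396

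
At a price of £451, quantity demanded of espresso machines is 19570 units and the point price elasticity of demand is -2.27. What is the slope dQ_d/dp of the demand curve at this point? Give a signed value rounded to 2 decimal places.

Ed = (dQ_d/dp)·(p/Q_d) ⇒ dQ_d/dp = Ed·Q_d/p = (-2.27)·19570/451 = -98.5008…

-98.50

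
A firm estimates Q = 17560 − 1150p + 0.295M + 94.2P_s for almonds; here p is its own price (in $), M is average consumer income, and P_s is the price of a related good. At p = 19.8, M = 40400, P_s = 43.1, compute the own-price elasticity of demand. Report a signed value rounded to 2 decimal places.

-2.11

At the given values, Q = 17560 − 1150(19.8) + 0.295(40400) + 94.2(43.1) = 10768.02.
∂Q/∂p = −1150.
E = (-1150) × (19.8/10768.02) = -2.1145…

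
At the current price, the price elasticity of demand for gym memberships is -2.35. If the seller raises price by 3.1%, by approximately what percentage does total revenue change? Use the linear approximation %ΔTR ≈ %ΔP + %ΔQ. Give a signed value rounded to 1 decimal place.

-4.2%

%ΔQ ≈ Ed × %ΔP = (-2.35) × (+3.1%) = -7.2850%
%ΔTR ≈ %ΔP + %ΔQ = (+3.1%) + (-7.2850%) = -4.1850%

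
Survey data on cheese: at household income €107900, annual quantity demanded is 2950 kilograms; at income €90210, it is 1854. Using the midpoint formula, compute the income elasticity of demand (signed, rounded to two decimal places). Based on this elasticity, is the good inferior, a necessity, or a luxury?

2.55; luxury

%ΔQ = (1854 − 2950)/[( 2950 + 1854)/2] = -1096/2402 = -0.456286…
%ΔIncome = (90210 − 107900)/[( 107900 + 90210)/2] = -17690/99055 = -0.178587…
E_income = (-1096/2402) / (-17690/99055) = 2.5549…
E_income > 1 ⇒ normal good, luxury.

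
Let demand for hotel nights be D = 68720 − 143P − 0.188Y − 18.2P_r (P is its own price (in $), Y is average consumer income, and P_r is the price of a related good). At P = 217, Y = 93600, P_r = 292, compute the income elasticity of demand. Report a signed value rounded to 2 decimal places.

At the given values, D = 68720 − 143(217) − 0.188(93600) − 18.2(292) = 14777.8.
∂D/∂Y = -0.188.
E = (-0.188) × (93600/14777.8) = -1.1907…

-1.19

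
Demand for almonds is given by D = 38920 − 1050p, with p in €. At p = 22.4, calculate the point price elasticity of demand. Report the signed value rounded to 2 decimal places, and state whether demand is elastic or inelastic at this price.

dD/dp = −1050. At p = 22.4, D = 38920 − 1050(22.4) = 15400.
Ed = (dD/dp)·(p/D) = −1050 × (22.4/15400) = -1.5272…
|Ed| = 1.53 > 1, so demand is elastic.

-1.53; elastic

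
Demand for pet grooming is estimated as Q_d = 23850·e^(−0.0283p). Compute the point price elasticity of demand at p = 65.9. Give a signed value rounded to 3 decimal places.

dQ_d/dp = −0.0283·Q_d = -104.551. At p = 65.9, Q_d = 3694.39.
Ed = (dQ_d/dp)·(p/Q_d) = (-104.551) × (65.9/3694.39) = -1.86497

-1.865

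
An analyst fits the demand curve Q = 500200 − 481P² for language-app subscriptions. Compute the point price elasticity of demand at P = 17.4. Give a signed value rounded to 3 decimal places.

dQ/dP = −2·481·P = -16738.8. At P = 17.4, Q = 354572.44.
Ed = (dQ/dP)·(P/Q) = (-16738.8) × (17.4/354572.44) = -0.82142…

-0.821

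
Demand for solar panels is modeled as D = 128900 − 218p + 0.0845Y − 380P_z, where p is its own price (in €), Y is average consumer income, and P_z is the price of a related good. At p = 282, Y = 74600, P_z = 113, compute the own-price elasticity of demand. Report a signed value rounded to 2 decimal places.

-2.00

At the given values, D = 128900 − 218(282) + 0.0845(74600) − 380(113) = 30787.7.
∂D/∂p = −218.
E = (-218) × (282/30787.7) = -1.9967…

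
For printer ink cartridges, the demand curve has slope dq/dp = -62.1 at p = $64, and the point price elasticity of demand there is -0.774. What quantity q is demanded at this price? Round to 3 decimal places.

5134.884

Ed = (dq/dp)·(p/q) ⇒ q = (dq/dp)·p/Ed = (-62.1)·64/(-0.774) = 5134.88372…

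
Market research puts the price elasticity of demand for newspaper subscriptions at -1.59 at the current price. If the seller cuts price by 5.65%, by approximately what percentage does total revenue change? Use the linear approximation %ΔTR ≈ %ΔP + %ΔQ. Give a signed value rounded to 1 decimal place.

+3.3%

%ΔQ ≈ Ed × %ΔP = (-1.59) × (-5.65%) = +8.9835%
%ΔTR ≈ %ΔP + %ΔQ = (-5.65%) + (+8.9835%) = +3.3335%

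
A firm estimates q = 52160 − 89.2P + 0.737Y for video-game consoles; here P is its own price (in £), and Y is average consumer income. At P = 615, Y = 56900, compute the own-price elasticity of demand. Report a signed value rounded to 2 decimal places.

-1.40

At the given values, q = 52160 − 89.2(615) + 0.737(56900) = 39237.3.
∂q/∂P = −89.2.
E = (-89.2) × (615/39237.3) = -1.3981…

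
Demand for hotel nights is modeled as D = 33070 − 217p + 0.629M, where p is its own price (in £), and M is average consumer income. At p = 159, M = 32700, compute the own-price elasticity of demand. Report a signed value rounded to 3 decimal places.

At the given values, D = 33070 − 217(159) + 0.629(32700) = 19135.3.
∂D/∂p = −217.
E = (-217) × (159/19135.3) = -1.80310…

-1.803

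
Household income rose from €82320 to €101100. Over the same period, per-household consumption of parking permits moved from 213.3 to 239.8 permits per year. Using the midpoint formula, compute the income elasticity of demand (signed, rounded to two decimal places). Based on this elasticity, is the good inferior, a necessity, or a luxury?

%ΔQ = (239.8 − 213.3)/[( 213.3 + 239.8)/2] = 26.5/226.55 = 0.116971…
%ΔIncome = (101100 − 82320)/[( 82320 + 101100)/2] = 18780/91710 = 0.204775…
E_income = (26.5/226.55) / (18780/91710) = 0.5712…
0 < E_income < 1 ⇒ normal good, necessity.

0.57; necessity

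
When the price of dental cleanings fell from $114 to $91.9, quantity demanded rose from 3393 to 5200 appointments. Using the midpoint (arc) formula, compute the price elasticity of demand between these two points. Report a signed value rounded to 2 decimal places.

-1.96

%ΔQ = (5200 − 3393) / [(3393 + 5200)/2] = 1807/4296.5 = 0.420574…
%ΔP = (91.9 − 114) / [(114 + 91.9)/2] = -22.1/102.95 = -0.214667…
Arc Ed = %ΔQ / %ΔP = (1807/4296.5) / (-22.1/102.95) = -1.9591…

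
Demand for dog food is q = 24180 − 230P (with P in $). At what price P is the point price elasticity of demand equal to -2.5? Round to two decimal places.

75.09

Ed = −230P/(24180 − 230P). Set this equal to -2.5:
230P = 2.5·(24180 − 230P) ⇒ 230P(1 + 2.5) = 2.5·24180
P = 2.5·24180 / (230·3.5) = 75.0931…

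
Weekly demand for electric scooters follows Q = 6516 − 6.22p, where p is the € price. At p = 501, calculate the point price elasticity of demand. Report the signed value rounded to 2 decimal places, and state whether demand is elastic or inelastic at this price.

-0.92; inelastic

dQ/dp = −6.22. At p = 501, Q = 6516 − 6.22(501) = 3399.78.
Ed = (dQ/dp)·(p/Q) = −6.22 × (501/3399.78) = -0.9165…
|Ed| = 0.92 < 1, so demand is inelastic.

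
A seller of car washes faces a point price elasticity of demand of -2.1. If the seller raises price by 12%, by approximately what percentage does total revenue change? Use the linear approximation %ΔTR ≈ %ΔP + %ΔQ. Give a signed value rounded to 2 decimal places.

%ΔQ ≈ Ed × %ΔP = (-2.1) × (+12%) = -25.2000%
%ΔTR ≈ %ΔP + %ΔQ = (+12%) + (-25.2000%) = -13.2000%

-13.20%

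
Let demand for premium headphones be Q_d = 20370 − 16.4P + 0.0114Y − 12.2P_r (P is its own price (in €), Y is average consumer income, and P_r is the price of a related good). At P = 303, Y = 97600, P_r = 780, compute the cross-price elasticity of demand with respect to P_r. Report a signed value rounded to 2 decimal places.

-1.36

At the given values, Q_d = 20370 − 16.4(303) + 0.0114(97600) − 12.2(780) = 6997.44.
∂Q_d/∂P_r = -12.2.
E = (-12.2) × (780/6997.44) = -1.3599…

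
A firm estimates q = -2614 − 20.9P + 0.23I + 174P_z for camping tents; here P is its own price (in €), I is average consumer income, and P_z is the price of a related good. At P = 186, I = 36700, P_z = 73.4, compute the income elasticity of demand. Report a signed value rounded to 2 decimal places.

At the given values, q = -2614 − 20.9(186) + 0.23(36700) + 174(73.4) = 14711.2.
∂q/∂I = 0.23.
E = (0.23) × (36700/14711.2) = 0.5737…

0.57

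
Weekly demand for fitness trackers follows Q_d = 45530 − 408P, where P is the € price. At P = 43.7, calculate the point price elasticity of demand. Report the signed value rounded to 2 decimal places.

-0.64

dQ_d/dP = −408. At P = 43.7, Q_d = 45530 − 408(43.7) = 27700.4.
Ed = (dQ_d/dP)·(P/Q_d) = −408 × (43.7/27700.4) = -0.6436…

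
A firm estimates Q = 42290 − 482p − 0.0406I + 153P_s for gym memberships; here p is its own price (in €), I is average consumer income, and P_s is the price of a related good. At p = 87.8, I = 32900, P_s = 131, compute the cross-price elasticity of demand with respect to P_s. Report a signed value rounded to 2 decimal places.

1.07

At the given values, Q = 42290 − 482(87.8) − 0.0406(32900) + 153(131) = 18677.66.
∂Q/∂P_s = 153.
E = (153) × (131/18677.66) = 1.0731…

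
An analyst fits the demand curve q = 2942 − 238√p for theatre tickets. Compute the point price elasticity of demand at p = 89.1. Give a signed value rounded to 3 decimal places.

-1.615

dq/dp = −238/(2√p) = -12.6069. At p = 89.1, q = 695.451.
Ed = (dq/dp)·(p/q) = (-12.6069) × (89.1/695.451) = -1.61517…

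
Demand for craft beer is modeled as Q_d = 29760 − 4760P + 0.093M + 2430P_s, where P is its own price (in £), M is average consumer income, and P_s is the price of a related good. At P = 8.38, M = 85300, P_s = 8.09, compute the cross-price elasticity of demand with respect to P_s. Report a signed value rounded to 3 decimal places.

1.126

At the given values, Q_d = 29760 − 4760(8.38) + 0.093(85300) + 2430(8.09) = 17462.8.
∂Q_d/∂P_s = 2430.
E = (2430) × (8.09/17462.8) = 1.12574…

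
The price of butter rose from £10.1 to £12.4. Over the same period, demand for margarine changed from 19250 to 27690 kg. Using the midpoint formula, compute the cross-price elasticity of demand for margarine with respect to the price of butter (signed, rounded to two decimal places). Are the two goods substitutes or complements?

%ΔQ_{margarine} = (27690 − 19250)/avg = 8440/23470 = 0.359608…
%ΔP_{butter} = (12.4 − 10.1)/avg = 2.3/11.25 = 0.204444…
E_cross = (8440/23470) / (2.3/11.25) = 1.7589…
E_cross > 0 ⇒ the goods are substitutes.

1.76; substitutes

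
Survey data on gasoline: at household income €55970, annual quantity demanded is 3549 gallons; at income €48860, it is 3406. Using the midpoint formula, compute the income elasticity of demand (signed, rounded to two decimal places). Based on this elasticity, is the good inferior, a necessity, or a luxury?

0.30; necessity

%ΔQ = (3406 − 3549)/[( 3549 + 3406)/2] = -143/3477.5 = -0.041121…
%ΔIncome = (48860 − 55970)/[( 55970 + 48860)/2] = -7110/52415 = -0.135648…
E_income = (-143/3477.5) / (-7110/52415) = 0.3031…
0 < E_income < 1 ⇒ normal good, necessity.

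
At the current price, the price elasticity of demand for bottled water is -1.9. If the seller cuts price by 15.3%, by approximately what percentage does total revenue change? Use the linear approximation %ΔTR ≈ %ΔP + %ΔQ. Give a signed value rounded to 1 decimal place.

%ΔQ ≈ Ed × %ΔP = (-1.9) × (-15.3%) = +29.0700%
%ΔTR ≈ %ΔP + %ΔQ = (-15.3%) + (+29.0700%) = +13.7700%

+13.8%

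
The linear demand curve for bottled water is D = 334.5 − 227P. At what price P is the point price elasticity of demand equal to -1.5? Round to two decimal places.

Ed = −227P/(334.5 − 227P). Set this equal to -1.5:
227P = 1.5·(334.5 − 227P) ⇒ 227P(1 + 1.5) = 1.5·334.5
P = 1.5·334.5 / (227·2.5) = 0.8841…

0.88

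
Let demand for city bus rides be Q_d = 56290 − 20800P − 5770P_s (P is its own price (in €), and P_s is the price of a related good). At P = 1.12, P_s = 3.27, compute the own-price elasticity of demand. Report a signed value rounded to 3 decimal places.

-1.649

At the given values, Q_d = 56290 − 20800(1.12) − 5770(3.27) = 14126.1.
∂Q_d/∂P = −20800.
E = (-20800) × (1.12/14126.1) = -1.64914…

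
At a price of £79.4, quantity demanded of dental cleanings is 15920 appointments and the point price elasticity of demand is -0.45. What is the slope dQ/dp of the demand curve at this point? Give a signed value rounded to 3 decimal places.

Ed = (dQ/dp)·(p/Q) ⇒ dQ/dp = Ed·Q/p = (-0.45)·15920/79.4 = -90.22670…

-90.227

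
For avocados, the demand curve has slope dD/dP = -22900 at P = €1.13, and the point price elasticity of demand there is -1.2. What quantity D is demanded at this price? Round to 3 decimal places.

Ed = (dD/dP)·(P/D) ⇒ D = (dD/dP)·P/Ed = (-22900)·1.13/(-1.2) = 21564.16666…

21564.167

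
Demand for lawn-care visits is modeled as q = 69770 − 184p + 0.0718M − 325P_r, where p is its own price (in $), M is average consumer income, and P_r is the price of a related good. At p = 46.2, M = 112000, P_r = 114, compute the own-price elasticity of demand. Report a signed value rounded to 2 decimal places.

At the given values, q = 69770 − 184(46.2) + 0.0718(112000) − 325(114) = 32260.8.
∂q/∂p = −184.
E = (-184) × (46.2/32260.8) = -0.2635…

-0.26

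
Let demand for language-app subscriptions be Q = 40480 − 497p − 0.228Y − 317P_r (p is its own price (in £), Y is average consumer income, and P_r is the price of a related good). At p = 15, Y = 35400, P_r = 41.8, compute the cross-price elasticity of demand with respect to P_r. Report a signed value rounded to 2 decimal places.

At the given values, Q = 40480 − 497(15) − 0.228(35400) − 317(41.8) = 11703.2.
∂Q/∂P_r = -317.
E = (-317) × (41.8/11703.2) = -1.1322…

-1.13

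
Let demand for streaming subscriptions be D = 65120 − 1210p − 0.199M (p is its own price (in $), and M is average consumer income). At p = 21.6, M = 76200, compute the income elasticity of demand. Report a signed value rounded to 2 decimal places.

-0.64

At the given values, D = 65120 − 1210(21.6) − 0.199(76200) = 23820.2.
∂D/∂M = -0.199.
E = (-0.199) × (76200/23820.2) = -0.6365…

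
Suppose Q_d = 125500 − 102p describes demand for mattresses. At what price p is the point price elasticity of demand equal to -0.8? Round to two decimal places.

546.84

Ed = −102p/(125500 − 102p). Set this equal to -0.8:
102p = 0.8·(125500 − 102p) ⇒ 102p(1 + 0.8) = 0.8·125500
p = 0.8·125500 / (102·1.8) = 546.8409…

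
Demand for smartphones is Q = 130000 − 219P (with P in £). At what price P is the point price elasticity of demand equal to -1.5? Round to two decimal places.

356.16

Ed = −219P/(130000 − 219P). Set this equal to -1.5:
219P = 1.5·(130000 − 219P) ⇒ 219P(1 + 1.5) = 1.5·130000
P = 1.5·130000 / (219·2.5) = 356.1643…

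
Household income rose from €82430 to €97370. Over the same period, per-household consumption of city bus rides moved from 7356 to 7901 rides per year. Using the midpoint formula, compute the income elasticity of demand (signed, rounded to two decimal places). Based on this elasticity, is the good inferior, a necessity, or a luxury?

0.43; necessity

%ΔQ = (7901 − 7356)/[( 7356 + 7901)/2] = 545/7628.5 = 0.071442…
%ΔIncome = (97370 − 82430)/[( 82430 + 97370)/2] = 14940/89900 = 0.166184…
E_income = (545/7628.5) / (14940/89900) = 0.4298…
0 < E_income < 1 ⇒ normal good, necessity.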